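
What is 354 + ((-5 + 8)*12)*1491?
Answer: 54030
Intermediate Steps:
354 + ((-5 + 8)*12)*1491 = 354 + (3*12)*1491 = 354 + 36*1491 = 354 + 53676 = 54030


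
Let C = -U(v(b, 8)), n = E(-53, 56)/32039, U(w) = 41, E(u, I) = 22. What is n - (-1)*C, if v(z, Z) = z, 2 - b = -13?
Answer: -1313577/32039 ≈ -40.999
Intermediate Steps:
b = 15 (b = 2 - 1*(-13) = 2 + 13 = 15)
n = 22/32039 ≈ 0.00068666
C = -41 (C = -1*41 = -41)
n - (-1)*C = 22/32039 - (-1)*(-41) = 22/32039 - 1*41 = 22/32039 - 41 = -1313577/32039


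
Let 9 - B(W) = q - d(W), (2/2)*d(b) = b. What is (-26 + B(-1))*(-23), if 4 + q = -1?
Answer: 299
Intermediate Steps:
q = -5 (q = -4 - 1 = -5)
d(b) = b
B(W) = 14 + W (B(W) = 9 - (-5 - W) = 9 + (5 + W) = 14 + W)
(-26 + B(-1))*(-23) = (-26 + (14 - 1))*(-23) = (-26 + 13)*(-23) = -13*(-23) = 299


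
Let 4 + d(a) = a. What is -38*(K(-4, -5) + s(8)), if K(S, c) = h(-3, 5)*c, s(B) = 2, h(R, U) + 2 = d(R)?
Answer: -1786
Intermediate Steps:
d(a) = -4 + a
h(R, U) = -6 + R (h(R, U) = -2 + (-4 + R) = -6 + R)
K(S, c) = -9*c (K(S, c) = (-6 - 3)*c = -9*c)
-38*(K(-4, -5) + s(8)) = -38*(-9*(-5) + 2) = -38*(45 + 2) = -38*47 = -2*893 = -1786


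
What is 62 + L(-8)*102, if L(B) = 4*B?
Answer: -3202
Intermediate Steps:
62 + L(-8)*102 = 62 + (4*(-8))*102 = 62 - 32*102 = 62 - 3264 = -3202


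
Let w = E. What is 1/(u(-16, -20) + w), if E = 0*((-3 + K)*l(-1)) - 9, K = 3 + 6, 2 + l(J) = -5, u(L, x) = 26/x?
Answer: -10/103 ≈ -0.097087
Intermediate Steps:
l(J) = -7 (l(J) = -2 - 5 = -7)
K = 9
E = -9 (E = 0*((-3 + 9)*(-7)) - 9 = 0*(6*(-7)) - 9 = 0*(-42) - 9 = 0 - 9 = -9)
w = -9
1/(u(-16, -20) + w) = 1/(26/(-20) - 9) = 1/(26*(-1/20) - 9) = 1/(-13/10 - 9) = 1/(-103/10) = -10/103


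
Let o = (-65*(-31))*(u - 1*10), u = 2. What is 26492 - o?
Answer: 42612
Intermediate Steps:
o = -16120 (o = (-65*(-31))*(2 - 1*10) = 2015*(2 - 10) = 2015*(-8) = -16120)
26492 - o = 26492 - 1*(-16120) = 26492 + 16120 = 42612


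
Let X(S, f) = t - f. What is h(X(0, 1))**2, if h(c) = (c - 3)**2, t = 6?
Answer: 16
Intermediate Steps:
X(S, f) = 6 - f
h(c) = (-3 + c)**2
h(X(0, 1))**2 = ((-3 + (6 - 1*1))**2)**2 = ((-3 + (6 - 1))**2)**2 = ((-3 + 5)**2)**2 = (2**2)**2 = 4**2 = 16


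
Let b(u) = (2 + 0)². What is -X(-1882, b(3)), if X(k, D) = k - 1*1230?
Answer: 3112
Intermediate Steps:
b(u) = 4 (b(u) = 2² = 4)
X(k, D) = -1230 + k (X(k, D) = k - 1230 = -1230 + k)
-X(-1882, b(3)) = -(-1230 - 1882) = -1*(-3112) = 3112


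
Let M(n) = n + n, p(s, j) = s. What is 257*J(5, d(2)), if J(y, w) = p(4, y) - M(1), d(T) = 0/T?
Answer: 514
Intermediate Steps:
M(n) = 2*n
d(T) = 0
J(y, w) = 2 (J(y, w) = 4 - 2 = 2)
257*J(5, d(2)) = 257*2 = 514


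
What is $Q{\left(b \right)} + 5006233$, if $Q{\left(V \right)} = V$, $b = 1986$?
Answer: $5008219$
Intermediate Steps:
$Q{\left(b \right)} + 5006233 = 1986 + 5006233 = 5008219$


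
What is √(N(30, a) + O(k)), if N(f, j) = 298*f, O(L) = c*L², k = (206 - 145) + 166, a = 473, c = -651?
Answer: 3*I*√3726271 ≈ 5791.1*I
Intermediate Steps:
k = 227 (k = 61 + 166 = 227)
O(L) = -651*L²
√(N(30, a) + O(k)) = √(298*30 - 651*227²) = √(8940 - 651*51529) = √(8940 - 33545379) = √(-33536439) = 3*I*√3726271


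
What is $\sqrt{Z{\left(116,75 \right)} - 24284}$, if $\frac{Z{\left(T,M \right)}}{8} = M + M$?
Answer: $2 i \sqrt{5771} \approx 151.93 i$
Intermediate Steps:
$Z{\left(T,M \right)} = 16 M$ ($Z{\left(T,M \right)} = 8 \left(M + M\right) = 8 \cdot 2 M = 16 M$)
$\sqrt{Z{\left(116,75 \right)} - 24284} = \sqrt{16 \cdot 75 - 24284} = \sqrt{1200 - 24284} = \sqrt{-23084} = 2 i \sqrt{5771}$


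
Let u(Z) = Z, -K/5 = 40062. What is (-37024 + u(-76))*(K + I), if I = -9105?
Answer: 7769296500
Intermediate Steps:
K = -200310 (K = -5*40062 = -200310)
(-37024 + u(-76))*(K + I) = (-37024 - 76)*(-200310 - 9105) = -37100*(-209415) = 7769296500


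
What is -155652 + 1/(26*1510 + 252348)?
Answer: -45389368415/291608 ≈ -1.5565e+5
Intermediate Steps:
-155652 + 1/(26*1510 + 252348) = -155652 + 1/(39260 + 252348) = -155652 + 1/291608 = -45389368415/291608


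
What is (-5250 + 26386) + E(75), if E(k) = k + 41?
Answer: 21252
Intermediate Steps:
E(k) = 41 + k
(-5250 + 26386) + E(75) = (-5250 + 26386) + (41 + 75) = 21136 + 116 = 21252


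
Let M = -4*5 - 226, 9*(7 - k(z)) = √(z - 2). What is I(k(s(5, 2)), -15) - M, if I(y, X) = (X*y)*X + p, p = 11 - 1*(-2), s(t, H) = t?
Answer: 1834 - 25*√3 ≈ 1790.7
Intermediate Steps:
k(z) = 7 - √(-2 + z)/9 (k(z) = 7 - √(z - 2)/9 = 7 - √(-2 + z)/9)
p = 13 (p = 11 + 2 = 13)
M = -246 (M = -20 - 226 = -246)
I(y, X) = 13 + y*X² (I(y, X) = (X*y)*X + 13 = y*X² + 13 = 13 + y*X²)
I(k(s(5, 2)), -15) - M = (13 + (7 - √(-2 + 5)/9)*(-15)²) - 1*(-246) = (13 + (7 - √3/9)*225) + 246 = (13 + (1575 - 25*√3)) + 246 = (1588 - 25*√3) + 246 = 1834 - 25*√3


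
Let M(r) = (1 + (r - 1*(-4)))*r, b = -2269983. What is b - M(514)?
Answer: -2536749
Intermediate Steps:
M(r) = r*(5 + r) (M(r) = (1 + (r + 4))*r = (1 + (4 + r))*r = (5 + r)*r = r*(5 + r))
b - M(514) = -2269983 - 514*(5 + 514) = -2269983 - 514*519 = -2269983 - 1*266766 = -2269983 - 266766 = -2536749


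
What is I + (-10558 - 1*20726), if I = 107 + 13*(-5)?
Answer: -31242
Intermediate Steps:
I = 42 (I = 107 - 65 = 42)
I + (-10558 - 1*20726) = 42 + (-10558 - 1*20726) = 42 + (-10558 - 20726) = 42 - 31284 = -31242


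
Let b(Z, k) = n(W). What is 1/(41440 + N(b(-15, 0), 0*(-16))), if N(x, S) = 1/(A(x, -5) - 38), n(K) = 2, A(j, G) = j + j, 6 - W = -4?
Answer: 34/1408959 ≈ 2.4131e-5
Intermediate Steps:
W = 10 (W = 6 - 1*(-4) = 6 + 4 = 10)
A(j, G) = 2*j
b(Z, k) = 2
N(x, S) = 1/(-38 + 2*x) (N(x, S) = 1/(2*x - 38) = 1/(-38 + 2*x))
1/(41440 + N(b(-15, 0), 0*(-16))) = 1/(41440 + 1/(2*(-19 + 2))) = 1/(41440 + (1/2)/(-17)) = 1/(41440 + (1/2)*(-1/17)) = 1/(41440 - 1/34) = 1/(1408959/34) = 34/1408959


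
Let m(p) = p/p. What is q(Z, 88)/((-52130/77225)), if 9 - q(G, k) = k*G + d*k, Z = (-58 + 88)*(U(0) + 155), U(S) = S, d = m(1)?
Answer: 486254935/802 ≈ 6.0630e+5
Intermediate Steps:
m(p) = 1
d = 1
Z = 4650 (Z = (-58 + 88)*(0 + 155) = 30*155 = 4650)
q(G, k) = 9 - k - G*k (q(G, k) = 9 - (k*G + 1*k) = 9 - (G*k + k) = 9 - (k + G*k) = 9 + (-k - G*k) = 9 - k - G*k)
q(Z, 88)/((-52130/77225)) = (9 - 1*88 - 1*4650*88)/((-52130/77225)) = (9 - 88 - 409200)/((-52130*1/77225)) = -409279/(-10426/15445) = -409279*(-15445/10426) = 486254935/802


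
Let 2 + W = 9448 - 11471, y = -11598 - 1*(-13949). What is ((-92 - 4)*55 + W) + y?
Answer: -4954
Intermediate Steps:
y = 2351 (y = -11598 + 13949 = 2351)
W = -2025 (W = -2 + (9448 - 11471) = -2 - 2023 = -2025)
((-92 - 4)*55 + W) + y = ((-92 - 4)*55 - 2025) + 2351 = (-96*55 - 2025) + 2351 = (-5280 - 2025) + 2351 = -7305 + 2351 = -4954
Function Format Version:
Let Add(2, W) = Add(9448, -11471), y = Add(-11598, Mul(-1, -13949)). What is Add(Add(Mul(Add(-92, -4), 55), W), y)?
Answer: -4954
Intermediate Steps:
y = 2351 (y = Add(-11598, 13949) = 2351)
W = -2025 (W = Add(-2, Add(9448, -11471)) = Add(-2, -2023) = -2025)
Add(Add(Mul(Add(-92, -4), 55), W), y) = Add(Add(Mul(Add(-92, -4), 55), -2025), 2351) = Add(Add(Mul(-96, 55), -2025), 2351) = Add(Add(-5280, -2025), 2351) = Add(-7305, 2351) = -4954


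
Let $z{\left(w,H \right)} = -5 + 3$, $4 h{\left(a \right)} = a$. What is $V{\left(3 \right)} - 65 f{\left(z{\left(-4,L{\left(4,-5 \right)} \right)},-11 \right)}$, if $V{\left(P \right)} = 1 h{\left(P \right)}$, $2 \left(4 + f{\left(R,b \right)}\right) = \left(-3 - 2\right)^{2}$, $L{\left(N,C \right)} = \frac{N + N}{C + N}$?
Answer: $- \frac{2207}{4} \approx -551.75$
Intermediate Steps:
$h{\left(a \right)} = \frac{a}{4}$
$L{\left(N,C \right)} = \frac{2 N}{C + N}$
$z{\left(w,H \right)} = -2$
$f{\left(R,b \right)} = \frac{17}{2}$ ($f{\left(R,b \right)} = -4 + \frac{\left(-3 - 2\right)^{2}}{2} = -4 + \frac{\left(-5\right)^{2}}{2} = -4 + \frac{1}{2} \cdot 25 = -4 + \frac{25}{2} = \frac{17}{2}$)
$V{\left(P \right)} = \frac{P}{4}$ ($V{\left(P \right)} = 1 \frac{P}{4} = \frac{P}{4}$)
$V{\left(3 \right)} - 65 f{\left(z{\left(-4,L{\left(4,-5 \right)} \right)},-11 \right)} = \frac{1}{4} \cdot 3 - \frac{1105}{2} = \frac{3}{4} - \frac{1105}{2} = - \frac{2207}{4}$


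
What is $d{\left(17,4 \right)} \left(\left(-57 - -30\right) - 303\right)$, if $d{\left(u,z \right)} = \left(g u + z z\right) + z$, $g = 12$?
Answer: $-73920$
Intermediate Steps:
$d{\left(u,z \right)} = z + z^{2} + 12 u$ ($d{\left(u,z \right)} = \left(12 u + z z\right) + z = \left(12 u + z^{2}\right) + z = \left(z^{2} + 12 u\right) + z = z + z^{2} + 12 u$)
$d{\left(17,4 \right)} \left(\left(-57 - -30\right) - 303\right) = \left(4 + 4^{2} + 12 \cdot 17\right) \left(\left(-57 - -30\right) - 303\right) = \left(4 + 16 + 204\right) \left(\left(-57 + 30\right) - 303\right) = 224 \left(-27 - 303\right) = 224 \left(-330\right) = -73920$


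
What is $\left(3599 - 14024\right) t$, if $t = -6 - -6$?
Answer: $0$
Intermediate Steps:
$t = 0$ ($t = -6 + 6 = 0$)
$\left(3599 - 14024\right) t = \left(3599 - 14024\right) 0 = \left(-10425\right) 0 = 0$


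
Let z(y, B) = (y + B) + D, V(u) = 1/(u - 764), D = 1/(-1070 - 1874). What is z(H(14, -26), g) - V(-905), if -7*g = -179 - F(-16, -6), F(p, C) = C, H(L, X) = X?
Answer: -44212899/34394752 ≈ -1.2855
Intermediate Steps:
D = -1/2944 (D = 1/(-2944) = -1/2944 ≈ -0.00033967)
g = 173/7 (g = -(-179 - 1*(-6))/7 = -(-179 + 6)/7 = -⅐*(-173) = 173/7 ≈ 24.714)
V(u) = 1/(-764 + u)
z(y, B) = -1/2944 + B + y (z(y, B) = (y + B) - 1/2944 = (B + y) - 1/2944 = -1/2944 + B + y)
z(H(14, -26), g) - V(-905) = (-1/2944 + 173/7 - 26) - 1/(-764 - 905) = -26503/20608 - 1/(-1669) = -26503/20608 - 1*(-1/1669) = -26503/20608 + 1/1669 = -44212899/34394752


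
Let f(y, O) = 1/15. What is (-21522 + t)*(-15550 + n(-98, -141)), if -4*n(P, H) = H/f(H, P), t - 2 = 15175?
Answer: 381239325/4 ≈ 9.5310e+7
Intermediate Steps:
t = 15177 (t = 2 + 15175 = 15177)
f(y, O) = 1/15
n(P, H) = -15*H/4 (n(P, H) = -H/(4*1/15) = -H*15/4 = -15*H/4)
(-21522 + t)*(-15550 + n(-98, -141)) = (-21522 + 15177)*(-15550 - 15/4*(-141)) = -6345*(-15550 + 2115/4) = -6345*(-60085/4) = 381239325/4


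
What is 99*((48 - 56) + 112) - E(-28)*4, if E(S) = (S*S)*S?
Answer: 98104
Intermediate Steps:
E(S) = S**3 (E(S) = S**2*S = S**3)
99*((48 - 56) + 112) - E(-28)*4 = 99*((48 - 56) + 112) - (-28)**3*4 = 99*(-8 + 112) - (-21952)*4 = 99*104 - 1*(-87808) = 10296 + 87808 = 98104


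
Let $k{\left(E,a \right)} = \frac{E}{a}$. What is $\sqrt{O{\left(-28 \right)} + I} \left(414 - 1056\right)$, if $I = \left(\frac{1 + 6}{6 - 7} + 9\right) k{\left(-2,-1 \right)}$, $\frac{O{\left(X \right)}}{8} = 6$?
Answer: $- 1284 \sqrt{13} \approx -4629.5$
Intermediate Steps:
$O{\left(X \right)} = 48$ ($O{\left(X \right)} = 8 \cdot 6 = 48$)
$I = 4$ ($I = \left(\frac{1 + 6}{6 - 7} + 9\right) \left(- \frac{2}{-1}\right) = \left(\frac{7}{-1} + 9\right) \left(\left(-2\right) \left(-1\right)\right) = \left(7 \left(-1\right) + 9\right) 2 = \left(-7 + 9\right) 2 = 2 \cdot 2 = 4$)
$\sqrt{O{\left(-28 \right)} + I} \left(414 - 1056\right) = \sqrt{48 + 4} \left(414 - 1056\right) = \sqrt{52} \left(-642\right) = 2 \sqrt{13} \left(-642\right) = - 1284 \sqrt{13}$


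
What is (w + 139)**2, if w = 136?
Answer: 75625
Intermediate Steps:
(w + 139)**2 = (136 + 139)**2 = 275**2 = 75625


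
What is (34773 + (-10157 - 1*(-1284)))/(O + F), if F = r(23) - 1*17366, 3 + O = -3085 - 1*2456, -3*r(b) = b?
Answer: -77700/68753 ≈ -1.1301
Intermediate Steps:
r(b) = -b/3
O = -5544 (O = -3 + (-3085 - 1*2456) = -3 + (-3085 - 2456) = -3 - 5541 = -5544)
F = -52121/3 (F = -1/3*23 - 1*17366 = -23/3 - 17366 = -52121/3 ≈ -17374.)
(34773 + (-10157 - 1*(-1284)))/(O + F) = (34773 + (-10157 - 1*(-1284)))/(-5544 - 52121/3) = (34773 + (-10157 + 1284))/(-68753/3) = (34773 - 8873)*(-3/68753) = 25900*(-3/68753) = -77700/68753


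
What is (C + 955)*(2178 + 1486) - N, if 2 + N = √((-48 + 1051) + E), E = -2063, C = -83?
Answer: 3195010 - 2*I*√265 ≈ 3.195e+6 - 32.558*I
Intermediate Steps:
N = -2 + 2*I*√265 (N = -2 + √((-48 + 1051) - 2063) = -2 + √(1003 - 2063) = -2 + √(-1060) = -2 + 2*I*√265 ≈ -2.0 + 32.558*I)
(C + 955)*(2178 + 1486) - N = (-83 + 955)*(2178 + 1486) - (-2 + 2*I*√265) = 872*3664 + (2 - 2*I*√265) = 3195008 + (2 - 2*I*√265) = 3195010 - 2*I*√265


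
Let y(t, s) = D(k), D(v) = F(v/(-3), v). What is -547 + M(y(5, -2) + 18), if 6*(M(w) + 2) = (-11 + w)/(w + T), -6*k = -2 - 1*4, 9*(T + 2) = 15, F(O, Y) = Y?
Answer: -7685/14 ≈ -548.93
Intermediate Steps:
T = -1/3 (T = -2 + (1/9)*15 = -2 + 5/3 = -1/3 ≈ -0.33333)
k = 1 (k = -(-2 - 1*4)/6 = -(-2 - 4)/6 = -1/6*(-6) = 1)
D(v) = v
y(t, s) = 1
M(w) = -2 + (-11 + w)/(6*(-1/3 + w)) (M(w) = -2 + ((-11 + w)/(w - 1/3))/6 = -2 + ((-11 + w)/(-1/3 + w))/6 = -2 + (-11 + w)/(6*(-1/3 + w)))
-547 + M(y(5, -2) + 18) = -547 + (-7 - 11*(1 + 18))/(2*(-1 + 3*(1 + 18))) = -547 + (-7 - 11*19)/(2*(-1 + 3*19)) = -547 + (-7 - 209)/(2*(-1 + 57)) = -547 + (1/2)*(-216)/56 = -547 + (1/2)*(1/56)*(-216) = -547 - 27/14 = -7685/14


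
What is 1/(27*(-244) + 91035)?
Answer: 1/84447 ≈ 1.1842e-5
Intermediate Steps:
1/(27*(-244) + 91035) = 1/(-6588 + 91035) = 1/84447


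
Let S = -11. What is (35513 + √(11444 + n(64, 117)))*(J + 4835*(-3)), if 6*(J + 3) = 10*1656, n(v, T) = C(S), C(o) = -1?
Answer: -417206724 - 11748*√11443 ≈ -4.1846e+8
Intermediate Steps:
n(v, T) = -1
J = 2757 (J = -3 + (10*1656)/6 = -3 + (⅙)*16560 = -3 + 2760 = 2757)
(35513 + √(11444 + n(64, 117)))*(J + 4835*(-3)) = (35513 + √(11444 - 1))*(2757 + 4835*(-3)) = (35513 + √11443)*(2757 - 14505) = (35513 + √11443)*(-11748) = -417206724 - 11748*√11443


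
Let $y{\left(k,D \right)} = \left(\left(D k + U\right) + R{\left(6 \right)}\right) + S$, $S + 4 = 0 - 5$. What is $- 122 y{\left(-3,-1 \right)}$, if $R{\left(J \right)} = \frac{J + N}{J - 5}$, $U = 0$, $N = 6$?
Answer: $-732$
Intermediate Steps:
$R{\left(J \right)} = \frac{6 + J}{-5 + J}$ ($R{\left(J \right)} = \frac{J + 6}{J - 5} = \frac{6 + J}{-5 + J}$)
$S = -9$ ($S = -4 + \left(0 - 5\right) = -4 - 5 = -9$)
$y{\left(k,D \right)} = 3 + D k$ ($y{\left(k,D \right)} = \left(\left(D k + 0\right) + \frac{6 + 6}{-5 + 6}\right) - 9 = \left(D k + 1^{-1} \cdot 12\right) - 9 = \left(D k + 1 \cdot 12\right) - 9 = \left(D k + 12\right) - 9 = \left(12 + D k\right) - 9 = 3 + D k$)
$- 122 y{\left(-3,-1 \right)} = - 122 \left(3 - -3\right) = - 122 \left(3 + 3\right) = \left(-122\right) 6 = -732$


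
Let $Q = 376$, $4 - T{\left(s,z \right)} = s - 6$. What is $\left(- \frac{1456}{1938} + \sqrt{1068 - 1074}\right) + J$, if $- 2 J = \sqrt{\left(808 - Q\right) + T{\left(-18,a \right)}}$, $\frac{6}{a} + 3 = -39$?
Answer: $- \frac{728}{969} - \sqrt{115} + i \sqrt{6} \approx -11.475 + 2.4495 i$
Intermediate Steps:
$a = - \frac{1}{7}$ ($a = \frac{6}{-3 - 39} = \frac{6}{-42} = 6 \left(- \frac{1}{42}\right) = - \frac{1}{7} \approx -0.14286$)
$T{\left(s,z \right)} = 10 - s$ ($T{\left(s,z \right)} = 4 - \left(s - 6\right) = 4 - \left(-6 + s\right) = 10 - s$)
$J = - \sqrt{115}$ ($J = - \frac{\sqrt{\left(808 - 376\right) + \left(10 - -18\right)}}{2} = - \frac{\sqrt{\left(808 - 376\right) + \left(10 + 18\right)}}{2} = - \frac{\sqrt{432 + 28}}{2} = - \frac{\sqrt{460}}{2} = - \frac{2 \sqrt{115}}{2} = - \sqrt{115} \approx -10.724$)
$\left(- \frac{1456}{1938} + \sqrt{1068 - 1074}\right) + J = \left(- \frac{1456}{1938} + \sqrt{1068 - 1074}\right) - \sqrt{115} = \left(\left(-1456\right) \frac{1}{1938} + \sqrt{-6}\right) - \sqrt{115} = \left(- \frac{728}{969} + i \sqrt{6}\right) - \sqrt{115} = - \frac{728}{969} - \sqrt{115} + i \sqrt{6}$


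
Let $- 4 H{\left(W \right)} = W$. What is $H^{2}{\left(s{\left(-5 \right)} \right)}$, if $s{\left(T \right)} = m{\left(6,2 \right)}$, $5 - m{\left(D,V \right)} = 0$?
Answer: $\frac{25}{16} \approx 1.5625$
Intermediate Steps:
$m{\left(D,V \right)} = 5$ ($m{\left(D,V \right)} = 5 - 0 = 5 + 0 = 5$)
$s{\left(T \right)} = 5$
$H{\left(W \right)} = - \frac{W}{4}$
$H^{2}{\left(s{\left(-5 \right)} \right)} = \left(\left(- \frac{1}{4}\right) 5\right)^{2} = \left(- \frac{5}{4}\right)^{2} = \frac{25}{16}$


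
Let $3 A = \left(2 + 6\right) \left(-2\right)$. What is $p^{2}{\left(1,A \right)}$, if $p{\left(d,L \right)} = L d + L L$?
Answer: $\frac{43264}{81} \approx 534.12$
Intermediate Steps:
$A = - \frac{16}{3}$ ($A = \frac{\left(2 + 6\right) \left(-2\right)}{3} = \frac{8 \left(-2\right)}{3} = \frac{1}{3} \left(-16\right) = - \frac{16}{3} \approx -5.3333$)
$p{\left(d,L \right)} = L^{2} + L d$ ($p{\left(d,L \right)} = L d + L^{2} = L^{2} + L d$)
$p^{2}{\left(1,A \right)} = \left(- \frac{16 \left(- \frac{16}{3} + 1\right)}{3}\right)^{2} = \left(\left(- \frac{16}{3}\right) \left(- \frac{13}{3}\right)\right)^{2} = \left(\frac{208}{9}\right)^{2} = \frac{43264}{81}$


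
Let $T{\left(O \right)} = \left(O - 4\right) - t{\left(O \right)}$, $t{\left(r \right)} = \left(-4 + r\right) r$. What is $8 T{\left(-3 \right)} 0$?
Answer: $0$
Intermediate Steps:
$t{\left(r \right)} = r \left(-4 + r\right)$
$T{\left(O \right)} = -4 + O - O \left(-4 + O\right)$ ($T{\left(O \right)} = \left(O - 4\right) - O \left(-4 + O\right) = \left(-4 + O\right) - O \left(-4 + O\right) = -4 + O - O \left(-4 + O\right)$)
$8 T{\left(-3 \right)} 0 = 8 \left(-4 - 3 - - 3 \left(-4 - 3\right)\right) 0 = 8 \left(-4 - 3 - \left(-3\right) \left(-7\right)\right) 0 = 8 \left(-4 - 3 - 21\right) 0 = 8 \left(-28\right) 0 = \left(-224\right) 0 = 0$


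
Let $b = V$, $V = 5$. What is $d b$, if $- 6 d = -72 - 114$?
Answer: $155$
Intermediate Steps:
$b = 5$
$d = 31$ ($d = - \frac{-72 - 114}{6} = \left(- \frac{1}{6}\right) \left(-186\right) = 31$)
$d b = 31 \cdot 5 = 155$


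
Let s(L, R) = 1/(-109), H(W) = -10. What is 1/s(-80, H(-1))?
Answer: -109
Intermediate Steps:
s(L, R) = -1/109
1/s(-80, H(-1)) = 1/(-1/109) = -109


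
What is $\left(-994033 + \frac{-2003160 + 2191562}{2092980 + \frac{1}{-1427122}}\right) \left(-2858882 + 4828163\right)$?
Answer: $- \frac{5847020726011844868864243}{2986937803559} \approx -1.9575 \cdot 10^{12}$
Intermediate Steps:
$\left(-994033 + \frac{-2003160 + 2191562}{2092980 + \frac{1}{-1427122}}\right) \left(-2858882 + 4828163\right) = \left(-994033 + \frac{188402}{2092980 - \frac{1}{1427122}}\right) 1969281 = \left(-994033 + \frac{188402}{\frac{2986937803559}{1427122}}\right) 1969281 = \left(-994033 + 188402 \cdot \frac{1427122}{2986937803559}\right) 1969281 = \left(-994033 + \frac{268872639044}{2986937803559}\right) 1969281 = \left(- \frac{2969114476812524403}{2986937803559}\right) 1969281 = - \frac{5847020726011844868864243}{2986937803559}$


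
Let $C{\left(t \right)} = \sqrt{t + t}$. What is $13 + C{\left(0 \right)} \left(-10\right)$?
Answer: $13$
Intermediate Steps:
$C{\left(t \right)} = \sqrt{2} \sqrt{t}$ ($C{\left(t \right)} = \sqrt{2 t} = \sqrt{2} \sqrt{t}$)
$13 + C{\left(0 \right)} \left(-10\right) = 13 + \sqrt{2} \sqrt{0} \left(-10\right) = 13 + \sqrt{2} \cdot 0 \left(-10\right) = 13 + 0 \left(-10\right) = 13 + 0 = 13$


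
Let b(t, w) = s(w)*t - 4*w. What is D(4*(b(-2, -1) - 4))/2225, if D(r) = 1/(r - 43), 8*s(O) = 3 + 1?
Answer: -1/104575 ≈ -9.5625e-6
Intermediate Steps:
s(O) = ½ (s(O) = (3 + 1)/8 = (⅛)*4 = ½)
b(t, w) = t/2 - 4*w
D(r) = 1/(-43 + r)
D(4*(b(-2, -1) - 4))/2225 = 1/(-43 + 4*(((½)*(-2) - 4*(-1)) - 4)*2225) = (1/2225)/(-43 + 4*((-1 + 4) - 4)) = (1/2225)/(-43 + 4*(3 - 4)) = (1/2225)/(-43 + 4*(-1)) = (1/2225)/(-43 - 4) = (1/2225)/(-47) = -1/47*1/2225 = -1/104575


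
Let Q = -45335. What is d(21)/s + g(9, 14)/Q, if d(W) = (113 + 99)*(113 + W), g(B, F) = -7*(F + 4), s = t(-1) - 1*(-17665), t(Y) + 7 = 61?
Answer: 1290109274/803290865 ≈ 1.6060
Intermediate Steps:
t(Y) = 54 (t(Y) = -7 + 61 = 54)
s = 17719 (s = 54 - 1*(-17665) = 54 + 17665 = 17719)
g(B, F) = -28 - 7*F (g(B, F) = -7*(4 + F) = -28 - 7*F)
d(W) = 23956 + 212*W (d(W) = 212*(113 + W) = 23956 + 212*W)
d(21)/s + g(9, 14)/Q = (23956 + 212*21)/17719 + (-28 - 7*14)/(-45335) = (23956 + 4452)*(1/17719) + (-28 - 98)*(-1/45335) = 28408*(1/17719) - 126*(-1/45335) = 28408/17719 + 126/45335 = 1290109274/803290865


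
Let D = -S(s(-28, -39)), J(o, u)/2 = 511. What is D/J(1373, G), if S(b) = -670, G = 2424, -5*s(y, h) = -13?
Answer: 335/511 ≈ 0.65558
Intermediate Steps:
s(y, h) = 13/5 (s(y, h) = -1/5*(-13) = 13/5)
J(o, u) = 1022 (J(o, u) = 2*511 = 1022)
D = 670 (D = -1*(-670) = 670)
D/J(1373, G) = 670/1022 = 670*(1/1022) = 335/511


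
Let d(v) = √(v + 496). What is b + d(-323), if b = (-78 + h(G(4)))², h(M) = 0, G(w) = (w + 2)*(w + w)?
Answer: 6084 + √173 ≈ 6097.2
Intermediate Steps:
G(w) = 2*w*(2 + w) (G(w) = (2 + w)*(2*w) = 2*w*(2 + w))
d(v) = √(496 + v)
b = 6084 (b = (-78 + 0)² = (-78)² = 6084)
b + d(-323) = 6084 + √(496 - 323) = 6084 + √173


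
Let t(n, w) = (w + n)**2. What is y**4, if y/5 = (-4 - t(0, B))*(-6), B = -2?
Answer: 3317760000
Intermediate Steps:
t(n, w) = (n + w)**2
y = 240 (y = 5*((-4 - (0 - 2)**2)*(-6)) = 5*((-4 - 1*(-2)**2)*(-6)) = 5*((-4 - 1*4)*(-6)) = 5*((-4 - 4)*(-6)) = 5*(-8*(-6)) = 5*48 = 240)
y**4 = 240**4 = 3317760000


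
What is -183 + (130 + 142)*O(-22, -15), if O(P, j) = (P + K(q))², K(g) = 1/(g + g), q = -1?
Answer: 137517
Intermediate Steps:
K(g) = 1/(2*g)
O(P, j) = (-½ + P)² (O(P, j) = (P + (½)/(-1))² = (P + (½)*(-1))² = (P - ½)² = (-½ + P)²)
-183 + (130 + 142)*O(-22, -15) = -183 + (130 + 142)*((-1 + 2*(-22))²/4) = -183 + 272*((-1 - 44)²/4) = -183 + 272*((¼)*(-45)²) = -183 + 272*((¼)*2025) = -183 + 272*(2025/4) = -183 + 137700 = 137517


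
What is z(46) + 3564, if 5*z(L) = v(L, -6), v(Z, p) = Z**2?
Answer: 19936/5 ≈ 3987.2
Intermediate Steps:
z(L) = L**2/5
z(46) + 3564 = (1/5)*46**2 + 3564 = (1/5)*2116 + 3564 = 2116/5 + 3564 = 19936/5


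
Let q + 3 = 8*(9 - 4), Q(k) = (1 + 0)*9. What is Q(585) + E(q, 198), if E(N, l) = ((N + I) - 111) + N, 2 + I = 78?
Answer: 48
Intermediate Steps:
I = 76 (I = -2 + 78 = 76)
Q(k) = 9 (Q(k) = 1*9 = 9)
q = 37 (q = -3 + 8*(9 - 4) = -3 + 8*5 = -3 + 40 = 37)
E(N, l) = -35 + 2*N (E(N, l) = ((N + 76) - 111) + N = ((76 + N) - 111) + N = (-35 + N) + N = -35 + 2*N)
Q(585) + E(q, 198) = 9 + (-35 + 2*37) = 9 + (-35 + 74) = 9 + 39 = 48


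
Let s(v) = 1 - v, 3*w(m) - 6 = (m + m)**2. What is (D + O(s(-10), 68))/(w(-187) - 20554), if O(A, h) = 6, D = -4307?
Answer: -12903/78220 ≈ -0.16496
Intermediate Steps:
w(m) = 2 + 4*m**2/3 (w(m) = 2 + (m + m)**2/3 = 2 + (2*m)**2/3 = 2 + (4*m**2)/3 = 2 + 4*m**2/3)
(D + O(s(-10), 68))/(w(-187) - 20554) = (-4307 + 6)/((2 + (4/3)*(-187)**2) - 20554) = -4301/((2 + (4/3)*34969) - 20554) = -4301/((2 + 139876/3) - 20554) = -4301/(139882/3 - 20554) = -4301/78220/3 = -4301*3/78220 = -12903/78220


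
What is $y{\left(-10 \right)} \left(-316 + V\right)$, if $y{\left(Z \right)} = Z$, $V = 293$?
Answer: $230$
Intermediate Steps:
$y{\left(-10 \right)} \left(-316 + V\right) = - 10 \left(-316 + 293\right) = \left(-10\right) \left(-23\right) = 230$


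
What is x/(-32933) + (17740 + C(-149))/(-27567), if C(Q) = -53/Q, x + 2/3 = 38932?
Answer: -246962016863/135271737639 ≈ -1.8257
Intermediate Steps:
x = 116794/3 (x = -⅔ + 38932 = 116794/3 ≈ 38931.)
x/(-32933) + (17740 + C(-149))/(-27567) = (116794/3)/(-32933) + (17740 - 53/(-149))/(-27567) = (116794/3)*(-1/32933) + (17740 - 53*(-1/149))*(-1/27567) = -116794/98799 + (17740 + 53/149)*(-1/27567) = -116794/98799 + (2643313/149)*(-1/27567) = -116794/98799 - 2643313/4107483 = -246962016863/135271737639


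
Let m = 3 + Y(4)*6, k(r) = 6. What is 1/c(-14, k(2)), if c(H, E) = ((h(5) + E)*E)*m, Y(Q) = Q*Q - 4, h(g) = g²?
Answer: 1/13950 ≈ 7.1685e-5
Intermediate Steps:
Y(Q) = -4 + Q² (Y(Q) = Q² - 4 = -4 + Q²)
m = 75 (m = 3 + (-4 + 4²)*6 = 3 + (-4 + 16)*6 = 3 + 12*6 = 3 + 72 = 75)
c(H, E) = 75*E*(25 + E) (c(H, E) = ((5² + E)*E)*75 = ((25 + E)*E)*75 = (E*(25 + E))*75 = 75*E*(25 + E))
1/c(-14, k(2)) = 1/(75*6*(25 + 6)) = 1/(75*6*31) = 1/13950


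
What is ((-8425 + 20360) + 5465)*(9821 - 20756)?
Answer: -190269000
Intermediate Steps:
((-8425 + 20360) + 5465)*(9821 - 20756) = (11935 + 5465)*(-10935) = 17400*(-10935) = -190269000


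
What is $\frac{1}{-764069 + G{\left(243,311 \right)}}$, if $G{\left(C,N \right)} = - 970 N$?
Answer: $- \frac{1}{1065739} \approx -9.3832 \cdot 10^{-7}$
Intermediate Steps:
$\frac{1}{-764069 + G{\left(243,311 \right)}} = \frac{1}{-764069 - 301670} = \frac{1}{-1065739} = - \frac{1}{1065739}$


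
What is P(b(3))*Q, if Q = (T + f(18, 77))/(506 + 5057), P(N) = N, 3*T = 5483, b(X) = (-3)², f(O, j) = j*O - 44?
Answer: 28527/5563 ≈ 5.1280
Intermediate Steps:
f(O, j) = -44 + O*j (f(O, j) = O*j - 44 = -44 + O*j)
b(X) = 9
T = 5483/3 (T = (⅓)*5483 = 5483/3 ≈ 1827.7)
Q = 9509/16689 (Q = (5483/3 + (-44 + 18*77))/(506 + 5057) = (5483/3 + (-44 + 1386))/5563 = (5483/3 + 1342)*(1/5563) = (9509/3)*(1/5563) = 9509/16689 ≈ 0.56978)
P(b(3))*Q = 9*(9509/16689) = 28527/5563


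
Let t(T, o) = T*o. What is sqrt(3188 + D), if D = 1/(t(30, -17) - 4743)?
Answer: sqrt(87969695439)/5253 ≈ 56.462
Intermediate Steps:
D = -1/5253 (D = 1/(30*(-17) - 4743) = 1/(-510 - 4743) = 1/(-5253) = -1/5253 ≈ -0.00019037)
sqrt(3188 + D) = sqrt(3188 - 1/5253) = sqrt(16746563/5253) = sqrt(87969695439)/5253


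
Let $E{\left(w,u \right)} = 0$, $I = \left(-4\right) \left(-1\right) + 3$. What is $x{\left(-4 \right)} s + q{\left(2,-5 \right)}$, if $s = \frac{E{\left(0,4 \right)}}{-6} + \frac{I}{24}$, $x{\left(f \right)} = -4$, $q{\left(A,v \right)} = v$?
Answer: $- \frac{37}{6} \approx -6.1667$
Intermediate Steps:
$I = 7$ ($I = 4 + 3 = 7$)
$s = \frac{7}{24}$ ($s = \frac{0}{-6} + \frac{7}{24} = 0 \left(- \frac{1}{6}\right) + 7 \cdot \frac{1}{24} = 0 + \frac{7}{24} = \frac{7}{24} \approx 0.29167$)
$x{\left(-4 \right)} s + q{\left(2,-5 \right)} = \left(-4\right) \frac{7}{24} - 5 = - \frac{7}{6} - 5 = - \frac{37}{6}$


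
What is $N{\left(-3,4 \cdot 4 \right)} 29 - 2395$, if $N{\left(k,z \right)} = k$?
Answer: $-2482$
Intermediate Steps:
$N{\left(-3,4 \cdot 4 \right)} 29 - 2395 = \left(-3\right) 29 - 2395 = -87 - 2395 = -2482$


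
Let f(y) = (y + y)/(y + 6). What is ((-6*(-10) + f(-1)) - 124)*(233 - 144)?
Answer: -28658/5 ≈ -5731.6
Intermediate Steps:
f(y) = 2*y/(6 + y) (f(y) = (2*y)/(6 + y) = 2*y/(6 + y))
((-6*(-10) + f(-1)) - 124)*(233 - 144) = ((-6*(-10) + 2*(-1)/(6 - 1)) - 124)*(233 - 144) = ((60 + 2*(-1)/5) - 124)*89 = ((60 + 2*(-1)*(1/5)) - 124)*89 = ((60 - 2/5) - 124)*89 = (298/5 - 124)*89 = -322/5*89 = -28658/5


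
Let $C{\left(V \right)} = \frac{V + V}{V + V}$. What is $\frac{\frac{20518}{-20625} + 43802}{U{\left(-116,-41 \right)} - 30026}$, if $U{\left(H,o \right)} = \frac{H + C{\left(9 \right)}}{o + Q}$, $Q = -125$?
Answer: $- \frac{149963691512}{102799145625} \approx -1.4588$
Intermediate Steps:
$C{\left(V \right)} = 1$ ($C{\left(V \right)} = \frac{2 V}{2 V} = 2 V \frac{1}{2 V} = 1$)
$U{\left(H,o \right)} = \frac{1 + H}{-125 + o}$ ($U{\left(H,o \right)} = \frac{H + 1}{o - 125} = \frac{1 + H}{-125 + o}$)
$\frac{\frac{20518}{-20625} + 43802}{U{\left(-116,-41 \right)} - 30026} = \frac{\frac{20518}{-20625} + 43802}{\frac{1 - 116}{-125 - 41} - 30026} = \frac{20518 \left(- \frac{1}{20625}\right) + 43802}{\frac{1}{-166} \left(-115\right) - 30026} = \frac{- \frac{20518}{20625} + 43802}{\left(- \frac{1}{166}\right) \left(-115\right) - 30026} = \frac{903395732}{20625 \left(\frac{115}{166} - 30026\right)} = \frac{903395732}{20625 \left(- \frac{4984201}{166}\right)} = \frac{903395732}{20625} \left(- \frac{166}{4984201}\right) = - \frac{149963691512}{102799145625}$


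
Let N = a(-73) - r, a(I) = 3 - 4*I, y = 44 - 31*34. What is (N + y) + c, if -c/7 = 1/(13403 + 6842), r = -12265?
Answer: 233829743/20245 ≈ 11550.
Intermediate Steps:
c = -7/20245 (c = -7/(13403 + 6842) = -7/20245 ≈ -0.00034576)
y = -1010 (y = 44 - 1054 = -1010)
N = 12560 (N = (3 - 4*(-73)) - 1*(-12265) = (3 + 292) + 12265 = 295 + 12265 = 12560)
(N + y) + c = (12560 - 1010) - 7/20245 = 11550 - 7/20245 = 233829743/20245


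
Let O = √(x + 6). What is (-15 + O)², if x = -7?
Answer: (15 - I)² ≈ 224.0 - 30.0*I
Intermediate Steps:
O = I (O = √(-7 + 6) = √(-1) = I ≈ 1.0*I)
(-15 + O)² = (-15 + I)²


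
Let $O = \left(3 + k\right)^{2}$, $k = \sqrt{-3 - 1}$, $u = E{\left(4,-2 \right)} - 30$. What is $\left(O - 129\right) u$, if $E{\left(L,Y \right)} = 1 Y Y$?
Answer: $3224 - 312 i \approx 3224.0 - 312.0 i$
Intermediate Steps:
$E{\left(L,Y \right)} = Y^{2}$ ($E{\left(L,Y \right)} = Y Y = Y^{2}$)
$u = -26$ ($u = \left(-2\right)^{2} - 30 = 4 - 30 = -26$)
$k = 2 i$ ($k = \sqrt{-4} = 2 i \approx 2.0 i$)
$O = \left(3 + 2 i\right)^{2} \approx 5.0 + 12.0 i$
$\left(O - 129\right) u = \left(\left(5 + 12 i\right) - 129\right) \left(-26\right) = \left(-124 + 12 i\right) \left(-26\right) = 3224 - 312 i$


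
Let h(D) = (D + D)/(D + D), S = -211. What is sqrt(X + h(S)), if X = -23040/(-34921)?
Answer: sqrt(2024056081)/34921 ≈ 1.2883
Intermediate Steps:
h(D) = 1 (h(D) = (2*D)/((2*D)) = (2*D)*(1/(2*D)) = 1)
X = 23040/34921 (X = -23040*(-1/34921) = 23040/34921 ≈ 0.65977)
sqrt(X + h(S)) = sqrt(23040/34921 + 1) = sqrt(57961/34921) = sqrt(2024056081)/34921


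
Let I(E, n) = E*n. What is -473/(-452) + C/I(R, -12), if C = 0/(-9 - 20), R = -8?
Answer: 473/452 ≈ 1.0465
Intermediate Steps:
C = 0 (C = 0/(-29) = 0*(-1/29) = 0)
-473/(-452) + C/I(R, -12) = -473/(-452) + 0/((-8*(-12))) = -473*(-1/452) + 0/96 = 473/452 + 0*(1/96) = 473/452 + 0 = 473/452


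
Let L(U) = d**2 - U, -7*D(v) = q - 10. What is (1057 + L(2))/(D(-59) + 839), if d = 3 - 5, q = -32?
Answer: 1059/845 ≈ 1.2533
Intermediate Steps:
d = -2
D(v) = 6 (D(v) = -(-32 - 10)/7 = -1/7*(-42) = 6)
L(U) = 4 - U (L(U) = (-2)**2 - U = 4 - U)
(1057 + L(2))/(D(-59) + 839) = (1057 + (4 - 1*2))/(6 + 839) = (1057 + (4 - 2))/845 = (1057 + 2)*(1/845) = 1059*(1/845) = 1059/845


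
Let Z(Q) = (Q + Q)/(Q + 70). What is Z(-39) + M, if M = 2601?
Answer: 80553/31 ≈ 2598.5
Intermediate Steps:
Z(Q) = 2*Q/(70 + Q) (Z(Q) = (2*Q)/(70 + Q) = 2*Q/(70 + Q))
Z(-39) + M = 2*(-39)/(70 - 39) + 2601 = 2*(-39)/31 + 2601 = 2*(-39)*(1/31) + 2601 = -78/31 + 2601 = 80553/31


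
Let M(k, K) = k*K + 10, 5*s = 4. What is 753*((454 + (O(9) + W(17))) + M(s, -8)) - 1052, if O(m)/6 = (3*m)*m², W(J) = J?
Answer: 51185939/5 ≈ 1.0237e+7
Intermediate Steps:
s = ⅘ (s = (⅕)*4 = ⅘ ≈ 0.80000)
M(k, K) = 10 + K*k (M(k, K) = K*k + 10 = 10 + K*k)
O(m) = 18*m³ (O(m) = 6*((3*m)*m²) = 6*(3*m³) = 18*m³)
753*((454 + (O(9) + W(17))) + M(s, -8)) - 1052 = 753*((454 + (18*9³ + 17)) + (10 - 8*⅘)) - 1052 = 753*((454 + (18*729 + 17)) + (10 - 32/5)) - 1052 = 753*((454 + (13122 + 17)) + 18/5) - 1052 = 753*((454 + 13139) + 18/5) - 1052 = 753*(13593 + 18/5) - 1052 = 753*(67983/5) - 1052 = 51191199/5 - 1052 = 51185939/5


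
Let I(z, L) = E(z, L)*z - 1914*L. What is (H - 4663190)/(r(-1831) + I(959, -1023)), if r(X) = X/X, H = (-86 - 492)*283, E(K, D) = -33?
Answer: -1206691/481594 ≈ -2.5056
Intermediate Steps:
H = -163574 (H = -578*283 = -163574)
I(z, L) = -1914*L - 33*z (I(z, L) = -33*z - 1914*L = -1914*L - 33*z)
r(X) = 1
(H - 4663190)/(r(-1831) + I(959, -1023)) = (-163574 - 4663190)/(1 + (-1914*(-1023) - 33*959)) = -4826764/(1 + (1958022 - 31647)) = -4826764/(1 + 1926375) = -4826764/1926376 = -4826764*1/1926376 = -1206691/481594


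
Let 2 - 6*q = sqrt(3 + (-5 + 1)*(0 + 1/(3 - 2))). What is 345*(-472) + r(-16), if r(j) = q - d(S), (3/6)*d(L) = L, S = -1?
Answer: -488513/3 - I/6 ≈ -1.6284e+5 - 0.16667*I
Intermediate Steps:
d(L) = 2*L
q = 1/3 - I/6 (q = 1/3 - sqrt(3 + (-5 + 1)*(0 + 1/(3 - 2)))/6 = 1/3 - sqrt(3 - 4*(0 + 1/1))/6 = 1/3 - sqrt(3 - 4*(0 + 1))/6 = 1/3 - sqrt(3 - 4*1)/6 = 1/3 - sqrt(3 - 4)/6 = 1/3 - I/6 ≈ 0.33333 - 0.16667*I)
r(j) = 7/3 - I/6 (r(j) = (1/3 - I/6) - 2*(-1) = (1/3 - I/6) - 1*(-2) = (1/3 - I/6) + 2 = 7/3 - I/6)
345*(-472) + r(-16) = 345*(-472) + (7/3 - I/6) = -162840 + (7/3 - I/6) = -488513/3 - I/6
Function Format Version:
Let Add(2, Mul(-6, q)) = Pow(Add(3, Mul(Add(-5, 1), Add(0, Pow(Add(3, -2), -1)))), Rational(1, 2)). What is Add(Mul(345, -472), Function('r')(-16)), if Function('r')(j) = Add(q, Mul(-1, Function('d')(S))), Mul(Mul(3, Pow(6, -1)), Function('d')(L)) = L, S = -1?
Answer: Add(Rational(-488513, 3), Mul(Rational(-1, 6), I)) ≈ Add(-1.6284e+5, Mul(-0.16667, I))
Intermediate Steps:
Function('d')(L) = Mul(2, L)
q = Add(Rational(1, 3), Mul(Rational(-1, 6), I)) (q = Add(Rational(1, 3), Mul(Rational(-1, 6), Pow(Add(3, Mul(Add(-5, 1), Add(0, Pow(Add(3, -2), -1)))), Rational(1, 2)))) = Add(Rational(1, 3), Mul(Rational(-1, 6), Pow(Add(3, Mul(-4, Add(0, Pow(1, -1)))), Rational(1, 2)))) = Add(Rational(1, 3), Mul(Rational(-1, 6), Pow(Add(3, Mul(-4, Add(0, 1))), Rational(1, 2)))) = Add(Rational(1, 3), Mul(Rational(-1, 6), Pow(Add(3, Mul(-4, 1)), Rational(1, 2)))) = Add(Rational(1, 3), Mul(Rational(-1, 6), Pow(Add(3, -4), Rational(1, 2)))) = Add(Rational(1, 3), Mul(Rational(-1, 6), Pow(-1, Rational(1, 2)))) = Add(Rational(1, 3), Mul(Rational(-1, 6), I)) ≈ Add(0.33333, Mul(-0.16667, I)))
Function('r')(j) = Add(Rational(7, 3), Mul(Rational(-1, 6), I)) (Function('r')(j) = Add(Add(Rational(1, 3), Mul(Rational(-1, 6), I)), Mul(-1, Mul(2, -1))) = Add(Add(Rational(1, 3), Mul(Rational(-1, 6), I)), Mul(-1, -2)) = Add(Add(Rational(1, 3), Mul(Rational(-1, 6), I)), 2) = Add(Rational(7, 3), Mul(Rational(-1, 6), I)))
Add(Mul(345, -472), Function('r')(-16)) = Add(Mul(345, -472), Add(Rational(7, 3), Mul(Rational(-1, 6), I))) = Add(-162840, Add(Rational(7, 3), Mul(Rational(-1, 6), I))) = Add(Rational(-488513, 3), Mul(Rational(-1, 6), I))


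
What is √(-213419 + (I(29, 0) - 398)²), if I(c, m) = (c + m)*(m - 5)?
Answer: √81430 ≈ 285.36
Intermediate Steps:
I(c, m) = (-5 + m)*(c + m) (I(c, m) = (c + m)*(-5 + m) = (-5 + m)*(c + m))
√(-213419 + (I(29, 0) - 398)²) = √(-213419 + ((0² - 5*29 - 5*0 + 29*0) - 398)²) = √(-213419 + ((0 - 145 + 0 + 0) - 398)²) = √(-213419 + (-145 - 398)²) = √(-213419 + (-543)²) = √(-213419 + 294849) = √81430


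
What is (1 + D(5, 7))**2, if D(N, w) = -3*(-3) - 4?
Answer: 36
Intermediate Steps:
D(N, w) = 5 (D(N, w) = 9 - 4 = 5)
(1 + D(5, 7))**2 = (1 + 5)**2 = 6**2 = 36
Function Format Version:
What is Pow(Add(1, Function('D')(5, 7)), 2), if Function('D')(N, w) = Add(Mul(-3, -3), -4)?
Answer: 36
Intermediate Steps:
Function('D')(N, w) = 5 (Function('D')(N, w) = Add(9, -4) = 5)
Pow(Add(1, Function('D')(5, 7)), 2) = Pow(Add(1, 5), 2) = Pow(6, 2) = 36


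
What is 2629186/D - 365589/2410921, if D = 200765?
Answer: 6265362264721/484028554565 ≈ 12.944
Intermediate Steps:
2629186/D - 365589/2410921 = 2629186/200765 - 365589/2410921 = 6265362264721/484028554565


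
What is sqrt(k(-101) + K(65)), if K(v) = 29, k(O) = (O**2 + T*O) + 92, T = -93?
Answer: sqrt(19715) ≈ 140.41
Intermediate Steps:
k(O) = 92 + O**2 - 93*O (k(O) = (O**2 - 93*O) + 92 = 92 + O**2 - 93*O)
sqrt(k(-101) + K(65)) = sqrt((92 + (-101)**2 - 93*(-101)) + 29) = sqrt((92 + 10201 + 9393) + 29) = sqrt(19686 + 29) = sqrt(19715)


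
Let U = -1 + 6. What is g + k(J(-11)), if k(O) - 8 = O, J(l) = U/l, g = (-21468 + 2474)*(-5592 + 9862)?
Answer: -892148097/11 ≈ -8.1104e+7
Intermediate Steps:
U = 5
g = -81104380 (g = -18994*4270 = -81104380)
J(l) = 5/l
k(O) = 8 + O
g + k(J(-11)) = -81104380 + (8 + 5/(-11)) = -81104380 + (8 + 5*(-1/11)) = -81104380 + (8 - 5/11) = -81104380 + 83/11 = -892148097/11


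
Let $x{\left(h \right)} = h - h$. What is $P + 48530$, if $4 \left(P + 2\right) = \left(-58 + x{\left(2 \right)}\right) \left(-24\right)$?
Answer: $48876$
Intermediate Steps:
$x{\left(h \right)} = 0$
$P = 346$ ($P = -2 + \frac{\left(-58 + 0\right) \left(-24\right)}{4} = -2 + \frac{\left(-58\right) \left(-24\right)}{4} = -2 + \frac{1}{4} \cdot 1392 = -2 + 348 = 346$)
$P + 48530 = 346 + 48530 = 48876$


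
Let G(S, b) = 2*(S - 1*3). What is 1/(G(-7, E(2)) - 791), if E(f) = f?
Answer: -1/811 ≈ -0.0012330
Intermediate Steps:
G(S, b) = -6 + 2*S (G(S, b) = 2*(S - 3) = 2*(-3 + S) = -6 + 2*S)
1/(G(-7, E(2)) - 791) = 1/((-6 + 2*(-7)) - 791) = 1/((-6 - 14) - 791) = 1/(-20 - 791) = 1/(-811) = -1/811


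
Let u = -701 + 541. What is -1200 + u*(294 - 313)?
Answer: 1840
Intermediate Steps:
u = -160
-1200 + u*(294 - 313) = -1200 - 160*(294 - 313) = -1200 - 160*(-19) = -1200 + 3040 = 1840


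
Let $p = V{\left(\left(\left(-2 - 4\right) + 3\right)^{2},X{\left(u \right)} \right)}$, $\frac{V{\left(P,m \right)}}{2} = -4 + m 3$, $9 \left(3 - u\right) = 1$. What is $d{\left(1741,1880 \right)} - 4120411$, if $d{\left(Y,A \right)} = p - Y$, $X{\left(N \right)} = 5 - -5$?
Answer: $-4122100$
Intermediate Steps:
$u = \frac{26}{9}$ ($u = 3 - \frac{1}{9} = \frac{26}{9} \approx 2.8889$)
$X{\left(N \right)} = 10$ ($X{\left(N \right)} = 5 + 5 = 10$)
$V{\left(P,m \right)} = -8 + 6 m$ ($V{\left(P,m \right)} = 2 \left(-4 + m 3\right) = 2 \left(-4 + 3 m\right) = -8 + 6 m$)
$p = 52$ ($p = -8 + 6 \cdot 10 = -8 + 60 = 52$)
$d{\left(Y,A \right)} = 52 - Y$
$d{\left(1741,1880 \right)} - 4120411 = \left(52 - 1741\right) - 4120411 = -1689 - 4120411 = -4122100$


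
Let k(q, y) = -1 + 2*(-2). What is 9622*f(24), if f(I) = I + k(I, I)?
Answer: 182818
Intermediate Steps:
k(q, y) = -5 (k(q, y) = -1 - 4 = -5)
f(I) = -5 + I (f(I) = I - 5 = -5 + I)
9622*f(24) = 9622*(-5 + 24) = 9622*19 = 182818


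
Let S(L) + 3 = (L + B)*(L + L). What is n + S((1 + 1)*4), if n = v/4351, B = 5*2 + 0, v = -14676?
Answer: 1225359/4351 ≈ 281.63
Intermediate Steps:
B = 10 (B = 10 + 0 = 10)
S(L) = -3 + 2*L*(10 + L) (S(L) = -3 + (L + 10)*(L + L) = -3 + (10 + L)*(2*L) = -3 + 2*L*(10 + L))
n = -14676/4351 ≈ -3.3730
n + S((1 + 1)*4) = -14676/4351 + (-3 + 2*((1 + 1)*4)² + 20*((1 + 1)*4)) = -14676/4351 + (-3 + 2*(2*4)² + 20*(2*4)) = -14676/4351 + (-3 + 2*8² + 20*8) = -14676/4351 + (-3 + 2*64 + 160) = -14676/4351 + (-3 + 128 + 160) = -14676/4351 + 285 = 1225359/4351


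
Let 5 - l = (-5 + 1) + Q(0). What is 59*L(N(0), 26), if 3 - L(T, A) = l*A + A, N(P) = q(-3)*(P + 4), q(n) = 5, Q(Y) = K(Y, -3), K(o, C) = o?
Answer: -15163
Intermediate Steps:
Q(Y) = Y
l = 9 (l = 5 - ((-5 + 1) + 0) = 5 - (-4 + 0) = 5 - 1*(-4) = 5 + 4 = 9)
N(P) = 20 + 5*P (N(P) = 5*(P + 4) = 5*(4 + P) = 20 + 5*P)
L(T, A) = 3 - 10*A (L(T, A) = 3 - (9*A + A) = 3 - 10*A)
59*L(N(0), 26) = 59*(3 - 10*26) = 59*(3 - 260) = 59*(-257) = -15163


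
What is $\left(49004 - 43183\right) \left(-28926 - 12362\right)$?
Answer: $-240337448$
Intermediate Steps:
$\left(49004 - 43183\right) \left(-28926 - 12362\right) = 5821 \left(-41288\right) = -240337448$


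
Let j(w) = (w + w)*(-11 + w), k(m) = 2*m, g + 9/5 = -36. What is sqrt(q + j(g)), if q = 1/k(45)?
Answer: sqrt(3320362)/30 ≈ 60.740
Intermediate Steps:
g = -189/5 (g = -9/5 - 36 = -189/5 ≈ -37.800)
j(w) = 2*w*(-11 + w) (j(w) = (2*w)*(-11 + w) = 2*w*(-11 + w))
q = 1/90 (q = 1/(2*45) = 1/90 ≈ 0.011111)
sqrt(q + j(g)) = sqrt(1/90 + 2*(-189/5)*(-11 - 189/5)) = sqrt(1/90 + 2*(-189/5)*(-244/5)) = sqrt(1/90 + 92232/25) = sqrt(1660181/450) = sqrt(3320362)/30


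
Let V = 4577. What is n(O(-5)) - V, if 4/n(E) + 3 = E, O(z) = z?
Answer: -9155/2 ≈ -4577.5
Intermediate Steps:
n(E) = 4/(-3 + E)
n(O(-5)) - V = 4/(-3 - 5) - 1*4577 = 4/(-8) - 4577 = 4*(-⅛) - 4577 = -½ - 4577 = -9155/2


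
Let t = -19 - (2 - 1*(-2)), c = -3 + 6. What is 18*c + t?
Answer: 31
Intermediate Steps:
c = 3
t = -23 (t = -19 - (2 + 2) = -19 - 1*4 = -19 - 4 = -23)
18*c + t = 18*3 - 23 = 54 - 23 = 31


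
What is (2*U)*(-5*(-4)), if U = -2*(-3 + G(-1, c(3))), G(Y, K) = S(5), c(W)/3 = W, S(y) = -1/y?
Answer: 256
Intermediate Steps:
c(W) = 3*W
G(Y, K) = -1/5
U = 32/5 (U = -2*(-3 - 1/5) = -2*(-16/5) = 32/5 ≈ 6.4000)
(2*U)*(-5*(-4)) = (2*(32/5))*(-5*(-4)) = (64/5)*20 = 256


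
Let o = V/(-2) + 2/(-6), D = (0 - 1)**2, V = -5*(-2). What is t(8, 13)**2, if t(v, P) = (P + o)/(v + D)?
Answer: 529/729 ≈ 0.72565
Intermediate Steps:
V = 10
D = 1 (D = (-1)**2 = 1)
o = -16/3 (o = 10/(-2) + 2/(-6) = 10*(-1/2) + 2*(-1/6) = -5 - 1/3 = -16/3 ≈ -5.3333)
t(v, P) = (-16/3 + P)/(1 + v) (t(v, P) = (P - 16/3)/(v + 1) = (-16/3 + P)/(1 + v))
t(8, 13)**2 = ((-16/3 + 13)/(1 + 8))**2 = ((23/3)/9)**2 = ((1/9)*(23/3))**2 = (23/27)**2 = 529/729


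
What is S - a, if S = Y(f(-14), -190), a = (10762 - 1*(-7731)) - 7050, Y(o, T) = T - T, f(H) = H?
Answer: -11443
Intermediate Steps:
Y(o, T) = 0
a = 11443 (a = (10762 + 7731) - 7050 = 18493 - 7050 = 11443)
S = 0
S - a = 0 - 1*11443 = 0 - 11443 = -11443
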